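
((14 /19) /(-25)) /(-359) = 14 /170525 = 0.00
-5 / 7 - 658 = -4611 / 7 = -658.71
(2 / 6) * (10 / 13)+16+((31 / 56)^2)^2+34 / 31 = 207444262969 / 11889905664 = 17.45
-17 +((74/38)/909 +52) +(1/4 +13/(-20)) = 2988068/86355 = 34.60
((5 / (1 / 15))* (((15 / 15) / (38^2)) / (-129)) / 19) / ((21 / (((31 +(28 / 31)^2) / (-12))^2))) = -23370765625 / 3294714687388992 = -0.00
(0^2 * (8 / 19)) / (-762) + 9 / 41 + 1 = 50 / 41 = 1.22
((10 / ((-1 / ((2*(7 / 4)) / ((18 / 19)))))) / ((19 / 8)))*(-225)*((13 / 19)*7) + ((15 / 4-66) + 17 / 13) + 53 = 16554153 / 988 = 16755.22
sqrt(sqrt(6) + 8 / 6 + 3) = sqrt(9 * sqrt(6) + 39) / 3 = 2.60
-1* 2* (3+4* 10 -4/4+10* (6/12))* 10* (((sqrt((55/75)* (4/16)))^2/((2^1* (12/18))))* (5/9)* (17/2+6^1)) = -74965/72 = -1041.18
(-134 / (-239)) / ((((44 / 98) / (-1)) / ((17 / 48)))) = -55811 / 126192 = -0.44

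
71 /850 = 0.08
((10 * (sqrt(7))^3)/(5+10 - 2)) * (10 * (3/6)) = 350 * sqrt(7)/13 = 71.23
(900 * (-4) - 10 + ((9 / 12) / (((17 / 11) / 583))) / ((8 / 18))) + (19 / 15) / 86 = -521653421 / 175440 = -2973.40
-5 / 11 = -0.45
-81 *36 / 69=-972 / 23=-42.26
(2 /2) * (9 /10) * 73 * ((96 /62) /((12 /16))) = 21024 /155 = 135.64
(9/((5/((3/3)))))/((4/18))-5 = 3.10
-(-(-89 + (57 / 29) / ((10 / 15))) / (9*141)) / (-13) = 4991 / 956826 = 0.01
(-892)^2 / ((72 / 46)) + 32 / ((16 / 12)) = 4575284 / 9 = 508364.89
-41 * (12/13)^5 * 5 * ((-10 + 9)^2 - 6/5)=10202112/371293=27.48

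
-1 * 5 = -5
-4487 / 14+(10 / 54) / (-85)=-294221 / 918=-320.50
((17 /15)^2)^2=83521 /50625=1.65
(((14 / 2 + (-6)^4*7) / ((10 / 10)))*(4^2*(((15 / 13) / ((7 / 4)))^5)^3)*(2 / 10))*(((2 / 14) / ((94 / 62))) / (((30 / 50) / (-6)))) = -604951285595111424000000000000000 / 11421384249710605774873515151997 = -52.97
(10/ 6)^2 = 25/ 9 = 2.78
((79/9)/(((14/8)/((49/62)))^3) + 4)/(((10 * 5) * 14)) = 322313/46920825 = 0.01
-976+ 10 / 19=-18534 / 19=-975.47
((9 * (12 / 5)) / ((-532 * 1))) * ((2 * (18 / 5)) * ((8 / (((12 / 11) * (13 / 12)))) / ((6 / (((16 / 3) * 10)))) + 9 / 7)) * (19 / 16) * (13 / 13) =-1358991 / 63700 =-21.33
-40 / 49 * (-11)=440 / 49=8.98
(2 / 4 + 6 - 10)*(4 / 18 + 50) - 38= -1924 / 9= -213.78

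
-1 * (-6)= 6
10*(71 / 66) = 10.76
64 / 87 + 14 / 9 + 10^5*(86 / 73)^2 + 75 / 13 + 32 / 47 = 117952180114091 / 849820959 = 138796.51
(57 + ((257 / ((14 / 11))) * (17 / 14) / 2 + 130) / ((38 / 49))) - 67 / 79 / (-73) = 670993517 / 1753168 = 382.73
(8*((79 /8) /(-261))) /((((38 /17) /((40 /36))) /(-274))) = 1839910 /44631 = 41.22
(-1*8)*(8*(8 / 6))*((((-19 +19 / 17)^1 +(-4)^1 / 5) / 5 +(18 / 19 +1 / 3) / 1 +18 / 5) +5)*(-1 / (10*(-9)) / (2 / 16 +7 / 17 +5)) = -1.05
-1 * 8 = -8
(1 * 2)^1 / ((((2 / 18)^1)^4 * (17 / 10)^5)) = 1312200000 / 1419857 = 924.18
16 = 16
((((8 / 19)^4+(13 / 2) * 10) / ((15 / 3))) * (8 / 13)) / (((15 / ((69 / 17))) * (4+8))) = 129949402 / 720023525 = 0.18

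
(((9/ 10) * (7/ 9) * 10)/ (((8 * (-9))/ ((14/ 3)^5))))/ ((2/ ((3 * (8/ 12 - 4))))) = 2352980/ 2187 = 1075.89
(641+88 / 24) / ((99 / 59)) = 114106 / 297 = 384.20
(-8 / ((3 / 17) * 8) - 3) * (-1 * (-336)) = -2912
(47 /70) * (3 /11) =141 /770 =0.18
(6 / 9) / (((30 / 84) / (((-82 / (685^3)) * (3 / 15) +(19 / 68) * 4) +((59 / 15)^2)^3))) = 51643037774767820248 / 7468776030234375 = 6914.52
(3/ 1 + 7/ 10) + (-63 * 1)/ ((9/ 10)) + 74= 77/ 10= 7.70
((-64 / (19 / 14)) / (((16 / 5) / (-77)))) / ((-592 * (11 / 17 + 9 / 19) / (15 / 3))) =-229075 / 26788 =-8.55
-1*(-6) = 6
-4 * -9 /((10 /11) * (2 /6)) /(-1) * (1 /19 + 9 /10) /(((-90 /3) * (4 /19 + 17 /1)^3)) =718751 /971271750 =0.00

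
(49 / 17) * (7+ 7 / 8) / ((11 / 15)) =46305 / 1496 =30.95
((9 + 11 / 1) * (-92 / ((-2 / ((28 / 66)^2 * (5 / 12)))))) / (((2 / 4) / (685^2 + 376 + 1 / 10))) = 23521797320 / 363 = 64798339.72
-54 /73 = -0.74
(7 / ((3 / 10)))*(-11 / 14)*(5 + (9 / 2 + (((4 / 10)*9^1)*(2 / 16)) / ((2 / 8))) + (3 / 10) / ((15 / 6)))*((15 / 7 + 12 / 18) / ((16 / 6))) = -370579 / 1680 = -220.58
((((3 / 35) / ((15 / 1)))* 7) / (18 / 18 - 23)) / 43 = -0.00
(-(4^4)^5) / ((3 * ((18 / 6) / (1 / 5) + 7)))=-549755813888 / 33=-16659267087.52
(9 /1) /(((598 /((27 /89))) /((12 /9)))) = 162 /26611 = 0.01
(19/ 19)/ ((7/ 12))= 12/ 7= 1.71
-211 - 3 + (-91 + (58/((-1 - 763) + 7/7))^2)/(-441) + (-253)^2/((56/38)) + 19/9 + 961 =45374583100705/1026946116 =44184.00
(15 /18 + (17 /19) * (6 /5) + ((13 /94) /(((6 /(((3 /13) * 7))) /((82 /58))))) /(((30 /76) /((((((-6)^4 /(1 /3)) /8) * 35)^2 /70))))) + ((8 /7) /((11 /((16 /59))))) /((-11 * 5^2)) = 107005626619776319 /194122617150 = 551226.99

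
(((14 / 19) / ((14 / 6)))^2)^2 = 1296 / 130321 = 0.01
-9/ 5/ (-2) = 0.90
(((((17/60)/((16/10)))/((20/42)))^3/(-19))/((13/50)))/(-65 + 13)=1685159/8417443840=0.00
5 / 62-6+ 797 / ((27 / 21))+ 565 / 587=201418535 / 327546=614.93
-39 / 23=-1.70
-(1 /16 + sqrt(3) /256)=-1 /16 - sqrt(3) /256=-0.07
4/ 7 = 0.57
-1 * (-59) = 59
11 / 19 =0.58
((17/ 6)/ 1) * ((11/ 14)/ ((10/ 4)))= 187/ 210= 0.89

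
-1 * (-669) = 669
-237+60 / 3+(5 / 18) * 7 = -3871 / 18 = -215.06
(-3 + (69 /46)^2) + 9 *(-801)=-28839 /4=-7209.75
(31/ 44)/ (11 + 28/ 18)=279/ 4972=0.06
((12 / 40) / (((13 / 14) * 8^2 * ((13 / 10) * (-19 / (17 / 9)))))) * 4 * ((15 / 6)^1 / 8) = -595 / 1233024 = -0.00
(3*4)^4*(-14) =-290304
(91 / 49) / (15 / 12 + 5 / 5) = 52 / 63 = 0.83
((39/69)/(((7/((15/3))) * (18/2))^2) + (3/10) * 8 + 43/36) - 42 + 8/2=-62809099/1825740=-34.40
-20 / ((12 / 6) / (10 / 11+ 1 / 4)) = -255 / 22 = -11.59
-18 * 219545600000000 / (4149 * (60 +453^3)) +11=-10235.11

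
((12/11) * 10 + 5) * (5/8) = 875/88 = 9.94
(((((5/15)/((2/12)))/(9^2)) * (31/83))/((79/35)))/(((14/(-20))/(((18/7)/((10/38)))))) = -23560/413091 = -0.06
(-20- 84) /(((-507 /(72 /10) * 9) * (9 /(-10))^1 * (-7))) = 64 /2457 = 0.03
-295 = -295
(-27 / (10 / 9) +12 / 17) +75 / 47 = -175767 / 7990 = -22.00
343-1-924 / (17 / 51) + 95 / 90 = -2428.94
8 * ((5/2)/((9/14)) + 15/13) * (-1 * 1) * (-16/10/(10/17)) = 64192/585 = 109.73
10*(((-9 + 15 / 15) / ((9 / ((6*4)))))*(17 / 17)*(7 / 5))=-896 / 3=-298.67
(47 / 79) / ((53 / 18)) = 846 / 4187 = 0.20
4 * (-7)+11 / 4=-101 / 4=-25.25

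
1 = 1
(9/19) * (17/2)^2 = 2601/76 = 34.22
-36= -36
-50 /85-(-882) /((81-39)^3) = -823 /1428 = -0.58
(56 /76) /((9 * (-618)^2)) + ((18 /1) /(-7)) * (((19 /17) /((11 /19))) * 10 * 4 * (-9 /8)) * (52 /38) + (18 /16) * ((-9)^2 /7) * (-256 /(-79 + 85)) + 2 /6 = -10661030918963 /42744743118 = -249.41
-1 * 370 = -370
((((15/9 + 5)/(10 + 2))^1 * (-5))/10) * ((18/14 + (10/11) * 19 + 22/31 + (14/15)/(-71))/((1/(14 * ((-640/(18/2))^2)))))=-20049562419200/52949457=-378654.73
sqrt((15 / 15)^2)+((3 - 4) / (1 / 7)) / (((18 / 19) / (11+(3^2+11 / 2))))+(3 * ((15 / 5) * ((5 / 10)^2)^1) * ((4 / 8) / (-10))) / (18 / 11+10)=-5757737 / 30720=-187.43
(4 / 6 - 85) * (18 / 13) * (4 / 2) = -3036 / 13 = -233.54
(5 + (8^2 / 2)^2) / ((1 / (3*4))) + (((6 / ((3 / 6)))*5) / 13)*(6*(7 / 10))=160776 / 13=12367.38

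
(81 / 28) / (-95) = -81 / 2660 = -0.03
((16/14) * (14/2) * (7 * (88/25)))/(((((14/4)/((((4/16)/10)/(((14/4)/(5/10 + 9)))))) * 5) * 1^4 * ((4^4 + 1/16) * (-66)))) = -2432/53773125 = -0.00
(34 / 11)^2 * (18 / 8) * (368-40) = 853128 / 121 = 7050.64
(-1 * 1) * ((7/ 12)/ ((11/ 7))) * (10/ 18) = -245/ 1188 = -0.21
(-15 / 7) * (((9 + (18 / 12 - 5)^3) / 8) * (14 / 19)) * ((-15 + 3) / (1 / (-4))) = 12195 / 38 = 320.92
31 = 31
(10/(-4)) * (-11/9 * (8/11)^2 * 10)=1600/99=16.16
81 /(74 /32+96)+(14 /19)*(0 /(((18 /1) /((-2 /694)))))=1296 /1573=0.82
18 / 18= 1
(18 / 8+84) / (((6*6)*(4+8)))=115 / 576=0.20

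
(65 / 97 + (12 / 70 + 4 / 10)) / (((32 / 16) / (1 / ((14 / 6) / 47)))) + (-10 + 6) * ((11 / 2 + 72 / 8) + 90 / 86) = -20307935 / 408758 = -49.68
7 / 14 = 1 / 2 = 0.50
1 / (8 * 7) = 1 / 56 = 0.02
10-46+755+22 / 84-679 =1691 / 42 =40.26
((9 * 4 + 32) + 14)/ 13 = 82/ 13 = 6.31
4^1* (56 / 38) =112 / 19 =5.89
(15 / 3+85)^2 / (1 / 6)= 48600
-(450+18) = -468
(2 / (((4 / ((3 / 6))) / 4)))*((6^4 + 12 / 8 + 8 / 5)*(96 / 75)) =207856 / 125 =1662.85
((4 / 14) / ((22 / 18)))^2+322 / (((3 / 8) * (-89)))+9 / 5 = -61685593 / 7915215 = -7.79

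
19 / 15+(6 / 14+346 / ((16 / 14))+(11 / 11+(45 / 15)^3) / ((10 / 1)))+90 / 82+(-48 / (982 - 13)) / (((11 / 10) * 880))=207517524589 / 673009260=308.34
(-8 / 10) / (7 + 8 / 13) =-0.11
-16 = -16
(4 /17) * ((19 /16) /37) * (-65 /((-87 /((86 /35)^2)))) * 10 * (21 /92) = 456703 /5873602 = 0.08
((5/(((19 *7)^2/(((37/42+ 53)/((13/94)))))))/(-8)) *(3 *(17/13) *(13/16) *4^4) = -18081370/1609699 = -11.23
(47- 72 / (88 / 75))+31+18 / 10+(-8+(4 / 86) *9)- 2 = 20942 / 2365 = 8.85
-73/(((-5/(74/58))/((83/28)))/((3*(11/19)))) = 7398039/77140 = 95.90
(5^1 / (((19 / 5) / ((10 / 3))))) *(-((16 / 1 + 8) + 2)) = -6500 / 57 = -114.04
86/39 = 2.21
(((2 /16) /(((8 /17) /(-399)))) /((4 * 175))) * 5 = -969 /1280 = -0.76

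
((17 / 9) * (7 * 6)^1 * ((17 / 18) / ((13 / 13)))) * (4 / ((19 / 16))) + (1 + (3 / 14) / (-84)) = 50953607 / 201096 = 253.38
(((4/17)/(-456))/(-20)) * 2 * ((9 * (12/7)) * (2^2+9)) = 117/11305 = 0.01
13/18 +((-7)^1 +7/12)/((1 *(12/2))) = -25/72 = -0.35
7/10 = 0.70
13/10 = 1.30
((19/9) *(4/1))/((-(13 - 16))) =76/27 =2.81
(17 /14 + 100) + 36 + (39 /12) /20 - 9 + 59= 104931 /560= 187.38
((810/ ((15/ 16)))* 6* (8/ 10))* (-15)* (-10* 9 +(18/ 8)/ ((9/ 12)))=5412096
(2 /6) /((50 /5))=1 /30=0.03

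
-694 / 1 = -694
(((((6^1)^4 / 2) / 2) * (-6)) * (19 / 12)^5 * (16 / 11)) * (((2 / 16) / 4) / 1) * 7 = -17332693 / 2816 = -6155.08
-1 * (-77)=77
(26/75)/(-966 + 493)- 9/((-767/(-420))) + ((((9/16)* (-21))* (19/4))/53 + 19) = 13.01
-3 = -3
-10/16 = -5/8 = -0.62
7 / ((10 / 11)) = 77 / 10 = 7.70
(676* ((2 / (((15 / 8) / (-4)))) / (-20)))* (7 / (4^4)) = 1183 / 300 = 3.94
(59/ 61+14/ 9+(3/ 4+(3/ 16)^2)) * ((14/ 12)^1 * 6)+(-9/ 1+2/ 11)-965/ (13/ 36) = -53419336235/ 20097792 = -2657.97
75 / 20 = 15 / 4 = 3.75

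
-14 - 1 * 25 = -39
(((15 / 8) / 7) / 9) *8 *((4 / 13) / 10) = 2 / 273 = 0.01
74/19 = 3.89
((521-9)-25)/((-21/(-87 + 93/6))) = 69641/42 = 1658.12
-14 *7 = -98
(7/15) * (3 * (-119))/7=-119/5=-23.80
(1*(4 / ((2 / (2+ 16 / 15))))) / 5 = 1.23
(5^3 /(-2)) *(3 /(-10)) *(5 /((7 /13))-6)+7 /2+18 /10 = 9367 /140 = 66.91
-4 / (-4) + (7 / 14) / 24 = 49 / 48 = 1.02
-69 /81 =-23 /27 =-0.85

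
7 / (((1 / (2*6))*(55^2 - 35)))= 42 / 1495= 0.03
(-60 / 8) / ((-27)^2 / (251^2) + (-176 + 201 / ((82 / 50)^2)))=1588570215 / 21446995564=0.07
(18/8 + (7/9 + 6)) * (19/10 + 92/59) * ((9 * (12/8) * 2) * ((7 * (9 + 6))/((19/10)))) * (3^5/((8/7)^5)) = 853362183184875/146931712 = 5807882.94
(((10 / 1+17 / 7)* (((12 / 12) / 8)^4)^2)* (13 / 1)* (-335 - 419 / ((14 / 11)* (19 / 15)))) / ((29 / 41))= -253033755 / 31239176192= -0.01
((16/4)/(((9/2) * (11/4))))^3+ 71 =68923997/970299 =71.03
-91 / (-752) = 91 / 752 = 0.12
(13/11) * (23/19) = 1.43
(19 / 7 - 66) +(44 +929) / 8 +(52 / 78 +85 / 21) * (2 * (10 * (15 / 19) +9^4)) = 65961225 / 1064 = 61993.63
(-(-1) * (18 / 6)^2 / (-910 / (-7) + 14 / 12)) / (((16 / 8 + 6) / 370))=4995 / 1574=3.17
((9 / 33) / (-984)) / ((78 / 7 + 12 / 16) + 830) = -7 / 21262846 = -0.00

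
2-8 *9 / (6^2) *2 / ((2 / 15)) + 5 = -23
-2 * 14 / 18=-14 / 9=-1.56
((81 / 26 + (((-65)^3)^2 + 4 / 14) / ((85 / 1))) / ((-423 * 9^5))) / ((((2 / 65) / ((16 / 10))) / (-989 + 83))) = 921183093085132 / 550435095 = 1673554.43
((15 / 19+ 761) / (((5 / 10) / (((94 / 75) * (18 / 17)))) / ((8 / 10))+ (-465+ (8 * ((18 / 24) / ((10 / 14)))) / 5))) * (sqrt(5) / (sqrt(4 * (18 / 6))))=-272111200 * sqrt(15) / 991978049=-1.06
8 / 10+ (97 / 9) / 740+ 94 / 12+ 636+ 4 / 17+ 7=14761243 / 22644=651.88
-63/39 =-21/13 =-1.62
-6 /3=-2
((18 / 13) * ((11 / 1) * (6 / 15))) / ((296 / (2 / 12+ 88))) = 17457 / 9620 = 1.81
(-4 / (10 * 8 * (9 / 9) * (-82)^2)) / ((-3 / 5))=1 / 80688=0.00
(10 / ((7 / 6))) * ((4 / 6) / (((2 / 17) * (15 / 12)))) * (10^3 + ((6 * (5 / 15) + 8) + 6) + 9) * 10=2788000 / 7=398285.71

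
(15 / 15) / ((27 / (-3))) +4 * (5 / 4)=44 / 9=4.89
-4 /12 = -1 /3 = -0.33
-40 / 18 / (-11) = 20 / 99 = 0.20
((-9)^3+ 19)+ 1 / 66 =-46859 / 66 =-709.98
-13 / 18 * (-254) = 1651 / 9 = 183.44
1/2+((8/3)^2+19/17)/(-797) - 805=-196205587/243882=-804.51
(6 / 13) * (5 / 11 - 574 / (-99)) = 1238 / 429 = 2.89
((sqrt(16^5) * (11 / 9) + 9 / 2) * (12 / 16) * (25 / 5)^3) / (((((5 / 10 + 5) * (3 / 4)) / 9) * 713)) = 122875 / 341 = 360.34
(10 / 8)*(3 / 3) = 5 / 4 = 1.25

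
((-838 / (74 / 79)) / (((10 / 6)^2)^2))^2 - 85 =7143276476636 / 534765625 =13357.77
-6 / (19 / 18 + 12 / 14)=-756 / 241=-3.14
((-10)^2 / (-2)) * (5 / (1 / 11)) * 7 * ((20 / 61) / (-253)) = 35000 / 1403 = 24.95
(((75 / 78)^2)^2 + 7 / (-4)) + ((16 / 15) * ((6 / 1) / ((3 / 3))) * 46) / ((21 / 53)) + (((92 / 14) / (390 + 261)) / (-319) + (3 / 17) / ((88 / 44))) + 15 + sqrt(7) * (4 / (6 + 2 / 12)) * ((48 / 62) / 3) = 192 * sqrt(7) / 1147 + 42755706441292291 / 56465350621680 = 757.65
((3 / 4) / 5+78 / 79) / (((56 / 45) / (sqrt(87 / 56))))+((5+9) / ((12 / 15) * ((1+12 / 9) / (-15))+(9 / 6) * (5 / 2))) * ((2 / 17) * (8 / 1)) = 16173 * sqrt(1218) / 495488+201600 / 55471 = 4.77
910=910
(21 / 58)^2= 441 / 3364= 0.13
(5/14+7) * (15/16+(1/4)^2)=103/14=7.36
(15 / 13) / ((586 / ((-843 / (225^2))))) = -281 / 8570250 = -0.00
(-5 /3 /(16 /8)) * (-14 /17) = 0.69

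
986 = 986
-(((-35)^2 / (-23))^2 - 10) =-1495335 / 529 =-2826.72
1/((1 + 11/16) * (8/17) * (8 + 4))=17/162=0.10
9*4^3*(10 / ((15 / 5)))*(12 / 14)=11520 / 7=1645.71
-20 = -20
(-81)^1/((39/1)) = -27/13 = -2.08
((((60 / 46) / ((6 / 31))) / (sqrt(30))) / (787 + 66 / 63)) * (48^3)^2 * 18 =23886343176192 * sqrt(30) / 380627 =343724669.40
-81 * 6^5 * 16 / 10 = -5038848 / 5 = -1007769.60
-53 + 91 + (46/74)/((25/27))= 35771/925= 38.67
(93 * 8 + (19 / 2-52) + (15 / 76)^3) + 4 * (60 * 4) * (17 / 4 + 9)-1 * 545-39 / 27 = 12875.06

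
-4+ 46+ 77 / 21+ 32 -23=164 / 3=54.67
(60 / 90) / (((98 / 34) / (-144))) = -1632 / 49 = -33.31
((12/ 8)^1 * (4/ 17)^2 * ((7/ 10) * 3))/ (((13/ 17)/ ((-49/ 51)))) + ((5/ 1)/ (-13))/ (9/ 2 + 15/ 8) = -15748/ 56355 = -0.28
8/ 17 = 0.47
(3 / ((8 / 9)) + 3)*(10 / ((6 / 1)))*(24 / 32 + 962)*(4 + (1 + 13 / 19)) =8838045 / 152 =58145.03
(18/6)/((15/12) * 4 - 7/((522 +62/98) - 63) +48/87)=653138/1205365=0.54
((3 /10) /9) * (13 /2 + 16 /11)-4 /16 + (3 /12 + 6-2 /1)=563 /132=4.27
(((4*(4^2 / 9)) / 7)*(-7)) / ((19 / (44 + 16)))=-1280 / 57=-22.46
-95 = -95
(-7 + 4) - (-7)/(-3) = -16/3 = -5.33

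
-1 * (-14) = 14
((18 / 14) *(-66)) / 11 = -54 / 7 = -7.71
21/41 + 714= 29295/41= 714.51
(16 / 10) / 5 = 8 / 25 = 0.32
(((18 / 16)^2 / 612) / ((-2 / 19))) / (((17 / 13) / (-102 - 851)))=2118519 / 147968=14.32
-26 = -26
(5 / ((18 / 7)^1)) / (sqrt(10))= 7 * sqrt(10) / 36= 0.61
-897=-897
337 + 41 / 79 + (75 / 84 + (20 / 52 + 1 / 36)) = 338.82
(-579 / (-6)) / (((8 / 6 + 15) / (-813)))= -4803.34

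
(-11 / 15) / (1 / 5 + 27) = -11 / 408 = -0.03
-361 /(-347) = 361 /347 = 1.04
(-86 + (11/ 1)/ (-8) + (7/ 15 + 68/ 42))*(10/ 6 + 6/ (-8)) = -262691/ 3360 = -78.18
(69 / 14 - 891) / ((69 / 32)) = -410.93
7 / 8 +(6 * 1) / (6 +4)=59 / 40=1.48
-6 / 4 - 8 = -19 / 2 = -9.50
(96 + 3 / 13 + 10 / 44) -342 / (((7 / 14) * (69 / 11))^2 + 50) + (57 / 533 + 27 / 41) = 31075803995 / 339596686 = 91.51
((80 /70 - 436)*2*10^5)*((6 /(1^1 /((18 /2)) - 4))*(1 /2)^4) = 410940000 /49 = 8386530.61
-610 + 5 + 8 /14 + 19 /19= -603.43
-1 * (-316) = 316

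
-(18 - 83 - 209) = 274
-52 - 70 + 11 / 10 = -1209 / 10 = -120.90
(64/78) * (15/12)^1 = 40/39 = 1.03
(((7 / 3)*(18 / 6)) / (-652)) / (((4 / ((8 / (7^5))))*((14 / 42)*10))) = -3 / 7827260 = -0.00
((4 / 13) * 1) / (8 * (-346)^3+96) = -1 / 1076964824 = -0.00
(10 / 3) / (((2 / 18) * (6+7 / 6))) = 180 / 43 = 4.19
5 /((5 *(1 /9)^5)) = 59049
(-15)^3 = -3375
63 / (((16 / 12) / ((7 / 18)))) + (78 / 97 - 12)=5571 / 776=7.18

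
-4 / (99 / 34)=-136 / 99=-1.37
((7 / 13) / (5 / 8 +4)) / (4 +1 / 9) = 504 / 17797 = 0.03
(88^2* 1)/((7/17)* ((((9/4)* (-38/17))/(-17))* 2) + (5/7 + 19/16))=4261182464/1180533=3609.54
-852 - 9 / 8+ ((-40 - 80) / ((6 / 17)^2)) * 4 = -112955 / 24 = -4706.46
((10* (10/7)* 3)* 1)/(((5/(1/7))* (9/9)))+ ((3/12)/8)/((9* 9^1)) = 155569/127008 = 1.22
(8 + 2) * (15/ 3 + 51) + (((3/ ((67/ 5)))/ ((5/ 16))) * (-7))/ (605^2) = 13733257664/ 24523675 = 560.00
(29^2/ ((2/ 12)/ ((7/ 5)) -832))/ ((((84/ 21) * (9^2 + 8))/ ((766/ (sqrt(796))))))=-6764163 * sqrt(199)/ 1237609258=-0.08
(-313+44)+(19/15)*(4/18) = -36277/135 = -268.72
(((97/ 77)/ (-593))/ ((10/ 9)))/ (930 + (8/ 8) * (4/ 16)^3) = -27936/ 13588941905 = -0.00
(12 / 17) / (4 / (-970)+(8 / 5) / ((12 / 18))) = 2910 / 9877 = 0.29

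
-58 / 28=-29 / 14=-2.07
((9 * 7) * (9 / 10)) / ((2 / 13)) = 7371 / 20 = 368.55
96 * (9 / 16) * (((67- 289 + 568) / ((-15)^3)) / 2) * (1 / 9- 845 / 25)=524536 / 5625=93.25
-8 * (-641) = 5128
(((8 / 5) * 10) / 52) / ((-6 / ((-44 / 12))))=22 / 117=0.19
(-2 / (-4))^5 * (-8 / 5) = -1 / 20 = -0.05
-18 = -18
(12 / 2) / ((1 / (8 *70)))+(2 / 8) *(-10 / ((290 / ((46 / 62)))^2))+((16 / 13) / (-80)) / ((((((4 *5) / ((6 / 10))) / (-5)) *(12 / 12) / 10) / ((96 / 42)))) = 9884776636853 / 2941851640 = 3360.05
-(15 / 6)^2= -25 / 4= -6.25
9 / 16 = 0.56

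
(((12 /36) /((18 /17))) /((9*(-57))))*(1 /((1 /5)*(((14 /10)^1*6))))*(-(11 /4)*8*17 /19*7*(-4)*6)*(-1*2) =635800 /263169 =2.42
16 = 16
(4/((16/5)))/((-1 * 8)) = -0.16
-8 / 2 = -4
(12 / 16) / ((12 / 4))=0.25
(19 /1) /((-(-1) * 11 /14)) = 266 /11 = 24.18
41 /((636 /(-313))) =-12833 /636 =-20.18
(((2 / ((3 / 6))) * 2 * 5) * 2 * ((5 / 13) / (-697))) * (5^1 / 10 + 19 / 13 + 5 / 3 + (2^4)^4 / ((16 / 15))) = -958520600 / 353379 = -2712.44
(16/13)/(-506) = -8/3289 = -0.00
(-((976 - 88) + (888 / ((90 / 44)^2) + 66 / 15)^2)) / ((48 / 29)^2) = -4581132573199 / 262440000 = -17455.92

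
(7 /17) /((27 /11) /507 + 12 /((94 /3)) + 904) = 611611 /1343324309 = 0.00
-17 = -17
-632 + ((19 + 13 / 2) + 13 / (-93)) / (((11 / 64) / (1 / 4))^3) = -68570440 / 123783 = -553.96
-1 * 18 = -18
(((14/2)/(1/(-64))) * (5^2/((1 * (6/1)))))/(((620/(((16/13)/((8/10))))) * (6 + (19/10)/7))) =-392000/530751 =-0.74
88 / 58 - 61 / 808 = 33783 / 23432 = 1.44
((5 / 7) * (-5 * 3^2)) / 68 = -225 / 476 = -0.47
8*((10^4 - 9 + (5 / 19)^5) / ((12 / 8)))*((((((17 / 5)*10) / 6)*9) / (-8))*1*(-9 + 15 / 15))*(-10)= -67289286396480 / 2476099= -27175523.43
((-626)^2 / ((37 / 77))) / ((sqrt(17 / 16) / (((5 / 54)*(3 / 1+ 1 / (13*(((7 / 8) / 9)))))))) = 4957231400*sqrt(17) / 73593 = 277732.78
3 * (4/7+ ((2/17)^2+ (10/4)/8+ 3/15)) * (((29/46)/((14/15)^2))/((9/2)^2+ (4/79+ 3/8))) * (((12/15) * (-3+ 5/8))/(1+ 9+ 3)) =-208804303629/12393358726112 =-0.02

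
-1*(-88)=88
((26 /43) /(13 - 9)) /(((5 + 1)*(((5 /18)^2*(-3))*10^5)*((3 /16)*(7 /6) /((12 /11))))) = -1404 /258671875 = -0.00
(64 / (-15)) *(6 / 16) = -8 / 5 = -1.60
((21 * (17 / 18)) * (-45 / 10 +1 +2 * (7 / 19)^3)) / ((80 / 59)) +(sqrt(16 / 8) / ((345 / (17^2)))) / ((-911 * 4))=-109155487 / 2194880- 289 * sqrt(2) / 1257180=-49.73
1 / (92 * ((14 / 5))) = 5 / 1288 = 0.00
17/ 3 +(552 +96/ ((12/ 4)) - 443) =440/ 3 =146.67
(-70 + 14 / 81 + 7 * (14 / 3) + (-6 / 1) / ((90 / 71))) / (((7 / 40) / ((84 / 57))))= -28576 / 81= -352.79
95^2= 9025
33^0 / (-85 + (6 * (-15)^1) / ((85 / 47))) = -17 / 2291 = -0.01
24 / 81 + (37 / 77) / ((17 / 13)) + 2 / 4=82261 / 70686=1.16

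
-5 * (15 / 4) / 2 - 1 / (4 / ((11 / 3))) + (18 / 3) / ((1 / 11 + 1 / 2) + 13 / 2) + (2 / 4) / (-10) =-14813 / 1560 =-9.50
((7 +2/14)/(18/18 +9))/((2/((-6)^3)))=-540/7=-77.14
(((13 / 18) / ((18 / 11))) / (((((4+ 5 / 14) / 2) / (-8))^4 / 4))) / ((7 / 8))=411452833792 / 1121513121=366.87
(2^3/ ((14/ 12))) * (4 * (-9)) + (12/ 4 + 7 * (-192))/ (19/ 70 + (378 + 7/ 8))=-250.39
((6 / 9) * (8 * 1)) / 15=16 / 45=0.36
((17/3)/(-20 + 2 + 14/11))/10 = -187/5520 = -0.03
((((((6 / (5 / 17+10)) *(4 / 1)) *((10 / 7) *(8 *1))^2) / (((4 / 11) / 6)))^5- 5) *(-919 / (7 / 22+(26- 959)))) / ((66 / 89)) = 1243442998013269561331619776706444947 / 292245643867561251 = 4254787108398331655.64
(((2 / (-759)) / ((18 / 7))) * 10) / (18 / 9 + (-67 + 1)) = 35 / 218592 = 0.00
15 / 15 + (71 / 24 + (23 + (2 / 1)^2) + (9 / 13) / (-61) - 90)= -1123897 / 19032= -59.05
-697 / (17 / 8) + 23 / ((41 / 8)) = -13264 / 41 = -323.51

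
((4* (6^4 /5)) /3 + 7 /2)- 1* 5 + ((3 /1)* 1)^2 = 3531 /10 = 353.10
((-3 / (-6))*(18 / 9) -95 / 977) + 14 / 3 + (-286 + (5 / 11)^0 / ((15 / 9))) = -4100917 / 14655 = -279.83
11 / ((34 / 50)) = 275 / 17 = 16.18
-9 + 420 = 411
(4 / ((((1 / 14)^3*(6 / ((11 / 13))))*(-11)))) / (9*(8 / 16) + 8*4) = -10976 / 2847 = -3.86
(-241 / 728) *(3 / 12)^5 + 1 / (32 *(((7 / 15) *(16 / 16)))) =7097 / 106496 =0.07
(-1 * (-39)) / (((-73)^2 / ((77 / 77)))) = 39 / 5329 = 0.01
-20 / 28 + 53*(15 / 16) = 5485 / 112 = 48.97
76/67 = 1.13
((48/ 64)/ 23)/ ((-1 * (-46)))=3/ 4232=0.00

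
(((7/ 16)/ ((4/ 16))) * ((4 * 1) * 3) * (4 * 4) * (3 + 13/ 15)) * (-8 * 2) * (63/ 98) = -66816/ 5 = -13363.20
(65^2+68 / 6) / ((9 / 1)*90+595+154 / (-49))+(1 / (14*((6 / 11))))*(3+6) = 3462451 / 824292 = 4.20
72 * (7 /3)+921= 1089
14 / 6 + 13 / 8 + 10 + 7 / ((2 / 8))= 1007 / 24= 41.96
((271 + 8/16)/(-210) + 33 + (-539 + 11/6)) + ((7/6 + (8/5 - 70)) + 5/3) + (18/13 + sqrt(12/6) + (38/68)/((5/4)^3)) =-567.94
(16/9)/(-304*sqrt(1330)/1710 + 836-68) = sqrt(1330)/1866107 + 4320/1866107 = 0.00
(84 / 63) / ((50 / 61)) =122 / 75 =1.63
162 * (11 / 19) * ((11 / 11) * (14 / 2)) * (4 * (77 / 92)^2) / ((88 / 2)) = 3361743 / 80408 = 41.81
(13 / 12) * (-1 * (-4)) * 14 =182 / 3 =60.67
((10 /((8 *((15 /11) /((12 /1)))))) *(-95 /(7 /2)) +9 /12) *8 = -16678 /7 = -2382.57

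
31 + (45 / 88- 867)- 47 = -77659 / 88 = -882.49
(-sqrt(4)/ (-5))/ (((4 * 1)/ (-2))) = -1/ 5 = -0.20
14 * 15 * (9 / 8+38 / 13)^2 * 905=16842326025 / 5408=3114335.43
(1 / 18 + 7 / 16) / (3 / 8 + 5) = 71 / 774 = 0.09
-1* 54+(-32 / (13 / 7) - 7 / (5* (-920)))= -4259509 / 59800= -71.23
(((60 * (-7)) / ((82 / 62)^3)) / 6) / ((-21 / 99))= 9831030 / 68921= 142.64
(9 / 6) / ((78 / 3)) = 3 / 52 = 0.06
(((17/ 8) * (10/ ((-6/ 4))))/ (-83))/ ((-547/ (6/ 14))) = -85/ 635614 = -0.00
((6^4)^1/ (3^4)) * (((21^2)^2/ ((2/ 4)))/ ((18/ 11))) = 3803184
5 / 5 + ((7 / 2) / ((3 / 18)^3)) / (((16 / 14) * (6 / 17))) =1875.25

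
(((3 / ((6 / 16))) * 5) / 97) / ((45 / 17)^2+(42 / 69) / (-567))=21536280 / 365883709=0.06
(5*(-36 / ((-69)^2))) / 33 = -20 / 17457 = -0.00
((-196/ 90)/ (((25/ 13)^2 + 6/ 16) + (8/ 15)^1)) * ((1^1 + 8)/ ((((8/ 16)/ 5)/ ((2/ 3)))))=-2649920/ 93421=-28.37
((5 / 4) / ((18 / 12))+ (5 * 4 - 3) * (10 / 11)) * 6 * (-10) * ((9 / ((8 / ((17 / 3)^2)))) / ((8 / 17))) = -26407375 / 352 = -75020.95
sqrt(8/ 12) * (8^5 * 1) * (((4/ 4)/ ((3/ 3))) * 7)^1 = 229376 * sqrt(6)/ 3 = 187284.72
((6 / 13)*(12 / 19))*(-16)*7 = -8064 / 247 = -32.65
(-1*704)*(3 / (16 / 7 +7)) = -14784 / 65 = -227.45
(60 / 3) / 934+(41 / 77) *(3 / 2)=58981 / 71918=0.82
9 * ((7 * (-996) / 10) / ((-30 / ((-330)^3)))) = -7516582920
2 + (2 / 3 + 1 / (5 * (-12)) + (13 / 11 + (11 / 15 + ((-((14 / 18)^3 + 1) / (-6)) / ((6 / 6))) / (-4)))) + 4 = 4091557 / 481140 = 8.50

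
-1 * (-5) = 5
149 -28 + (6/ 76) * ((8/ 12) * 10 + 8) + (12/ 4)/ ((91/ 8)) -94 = 49141/ 1729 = 28.42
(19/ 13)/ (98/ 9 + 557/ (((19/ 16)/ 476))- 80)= 3249/ 496173470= 0.00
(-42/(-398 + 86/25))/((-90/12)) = -35/2466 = -0.01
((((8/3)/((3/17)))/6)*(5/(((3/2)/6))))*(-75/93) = -34000/837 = -40.62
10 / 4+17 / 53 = 299 / 106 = 2.82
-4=-4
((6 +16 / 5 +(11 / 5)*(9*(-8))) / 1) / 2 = -373 / 5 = -74.60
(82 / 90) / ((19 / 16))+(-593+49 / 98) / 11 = -998743 / 18810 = -53.10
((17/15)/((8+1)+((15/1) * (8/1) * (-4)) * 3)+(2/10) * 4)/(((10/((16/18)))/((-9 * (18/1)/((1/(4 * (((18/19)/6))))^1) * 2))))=-219584/15105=-14.54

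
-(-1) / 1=1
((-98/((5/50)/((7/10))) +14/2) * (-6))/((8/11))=5601.75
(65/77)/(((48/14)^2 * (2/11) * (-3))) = -455/3456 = -0.13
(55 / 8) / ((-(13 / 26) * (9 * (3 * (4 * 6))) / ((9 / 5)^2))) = -11 / 160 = -0.07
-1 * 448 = -448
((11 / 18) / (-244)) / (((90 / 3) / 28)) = -77 / 32940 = -0.00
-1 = -1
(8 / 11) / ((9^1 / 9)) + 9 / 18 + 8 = 203 / 22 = 9.23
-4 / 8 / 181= -1 / 362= -0.00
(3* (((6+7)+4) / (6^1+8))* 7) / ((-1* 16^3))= -51 / 8192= -0.01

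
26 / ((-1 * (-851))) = 26 / 851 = 0.03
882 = 882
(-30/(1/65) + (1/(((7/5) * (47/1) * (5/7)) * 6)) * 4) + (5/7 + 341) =-1608.27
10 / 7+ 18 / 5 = 176 / 35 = 5.03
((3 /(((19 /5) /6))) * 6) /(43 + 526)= 0.05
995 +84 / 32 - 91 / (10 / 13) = 35173 / 40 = 879.32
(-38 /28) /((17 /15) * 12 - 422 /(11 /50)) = 1045 /1466528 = 0.00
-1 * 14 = -14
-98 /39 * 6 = -196 /13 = -15.08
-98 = -98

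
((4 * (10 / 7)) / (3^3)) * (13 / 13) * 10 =400 / 189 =2.12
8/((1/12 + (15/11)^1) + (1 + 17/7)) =7392/4505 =1.64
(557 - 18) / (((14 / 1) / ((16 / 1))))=616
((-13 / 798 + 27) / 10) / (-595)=-21533 / 4748100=-0.00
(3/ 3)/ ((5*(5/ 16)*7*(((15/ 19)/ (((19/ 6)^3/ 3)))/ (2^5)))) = 8340544/ 212625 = 39.23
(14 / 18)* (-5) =-35 / 9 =-3.89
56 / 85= 0.66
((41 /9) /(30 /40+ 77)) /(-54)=-82 /75573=-0.00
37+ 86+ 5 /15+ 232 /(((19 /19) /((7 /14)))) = 718 /3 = 239.33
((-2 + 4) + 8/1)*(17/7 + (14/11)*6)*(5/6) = 19375/231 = 83.87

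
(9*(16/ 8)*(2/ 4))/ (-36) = -1/ 4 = -0.25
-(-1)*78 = 78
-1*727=-727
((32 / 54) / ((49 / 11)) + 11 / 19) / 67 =17897 / 1684179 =0.01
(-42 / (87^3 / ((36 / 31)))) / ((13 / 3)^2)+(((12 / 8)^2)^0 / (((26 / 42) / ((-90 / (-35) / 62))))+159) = 20324621424 / 127773971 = 159.07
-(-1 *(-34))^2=-1156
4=4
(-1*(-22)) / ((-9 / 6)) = -14.67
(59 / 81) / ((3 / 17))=1003 / 243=4.13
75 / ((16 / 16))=75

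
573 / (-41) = -573 / 41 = -13.98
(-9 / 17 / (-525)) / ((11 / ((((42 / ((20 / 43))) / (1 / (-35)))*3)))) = -8127 / 9350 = -0.87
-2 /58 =-1 /29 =-0.03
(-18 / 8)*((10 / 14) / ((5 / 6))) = -27 / 14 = -1.93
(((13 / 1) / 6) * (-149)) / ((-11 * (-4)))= -1937 / 264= -7.34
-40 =-40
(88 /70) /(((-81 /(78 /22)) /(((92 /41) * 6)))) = -9568 /12915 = -0.74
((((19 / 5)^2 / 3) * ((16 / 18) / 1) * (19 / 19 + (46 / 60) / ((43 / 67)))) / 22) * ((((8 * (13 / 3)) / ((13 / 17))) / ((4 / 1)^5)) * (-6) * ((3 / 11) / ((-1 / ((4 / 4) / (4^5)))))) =17373847 / 575410176000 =0.00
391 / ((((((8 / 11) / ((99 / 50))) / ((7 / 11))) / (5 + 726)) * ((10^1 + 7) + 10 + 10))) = 198073953 / 14800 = 13383.38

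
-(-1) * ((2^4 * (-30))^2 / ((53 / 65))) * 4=59904000 / 53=1130264.15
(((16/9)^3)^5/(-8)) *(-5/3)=720575940379279360/617673396283947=1166.60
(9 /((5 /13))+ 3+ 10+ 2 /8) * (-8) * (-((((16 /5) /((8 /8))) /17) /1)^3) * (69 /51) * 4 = 552435712 /52200625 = 10.58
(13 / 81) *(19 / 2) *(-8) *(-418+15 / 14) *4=11533912 / 567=20342.00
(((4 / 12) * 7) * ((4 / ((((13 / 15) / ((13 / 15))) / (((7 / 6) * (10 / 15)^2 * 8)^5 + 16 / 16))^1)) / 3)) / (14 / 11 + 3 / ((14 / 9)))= 76054045866568 / 63666100359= 1194.58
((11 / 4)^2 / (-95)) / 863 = -121 / 1311760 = -0.00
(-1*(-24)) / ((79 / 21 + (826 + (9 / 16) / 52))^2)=7326498816 / 210185885888521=0.00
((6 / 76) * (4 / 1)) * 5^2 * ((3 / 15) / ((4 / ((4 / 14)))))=15 / 133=0.11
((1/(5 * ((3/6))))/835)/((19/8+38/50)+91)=16/3144109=0.00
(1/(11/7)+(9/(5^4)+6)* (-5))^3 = -66302267616424/2599609375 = -25504.70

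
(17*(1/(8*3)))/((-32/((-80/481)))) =85/23088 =0.00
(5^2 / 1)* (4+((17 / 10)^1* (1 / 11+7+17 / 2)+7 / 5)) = 35095 / 44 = 797.61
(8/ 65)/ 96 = 1/ 780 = 0.00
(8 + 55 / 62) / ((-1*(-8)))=551 / 496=1.11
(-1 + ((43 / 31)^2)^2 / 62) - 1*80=-4634503661 / 57258302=-80.94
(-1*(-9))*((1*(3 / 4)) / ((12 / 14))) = 63 / 8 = 7.88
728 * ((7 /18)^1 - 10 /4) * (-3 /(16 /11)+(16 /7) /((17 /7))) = 527345 /306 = 1723.35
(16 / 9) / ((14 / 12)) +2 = 74 / 21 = 3.52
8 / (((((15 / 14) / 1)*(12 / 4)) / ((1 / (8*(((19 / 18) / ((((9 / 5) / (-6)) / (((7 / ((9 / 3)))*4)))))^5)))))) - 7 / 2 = -166463183959420489 / 47560909592000000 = -3.50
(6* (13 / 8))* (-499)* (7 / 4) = -136227 / 16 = -8514.19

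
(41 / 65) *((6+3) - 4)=3.15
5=5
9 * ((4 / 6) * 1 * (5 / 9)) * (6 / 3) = 6.67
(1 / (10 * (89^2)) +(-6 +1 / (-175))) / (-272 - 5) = 16649907 / 767940950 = 0.02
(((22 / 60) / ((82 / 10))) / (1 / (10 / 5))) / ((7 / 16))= 176 / 861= 0.20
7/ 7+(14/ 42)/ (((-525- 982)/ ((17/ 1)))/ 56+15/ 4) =7141/ 6189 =1.15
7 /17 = 0.41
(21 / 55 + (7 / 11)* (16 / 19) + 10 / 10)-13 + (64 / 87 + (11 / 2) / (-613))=-1154257807 / 111461790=-10.36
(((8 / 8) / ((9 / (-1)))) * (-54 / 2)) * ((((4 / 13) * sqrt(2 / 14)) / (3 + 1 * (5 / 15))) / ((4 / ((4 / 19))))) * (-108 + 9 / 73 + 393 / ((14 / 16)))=3138966 * sqrt(7) / 4417595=1.88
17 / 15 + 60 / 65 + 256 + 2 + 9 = 52466 / 195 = 269.06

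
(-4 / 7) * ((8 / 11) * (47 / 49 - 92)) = 142752 / 3773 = 37.84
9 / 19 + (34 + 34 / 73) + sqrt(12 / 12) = 49848 / 1387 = 35.94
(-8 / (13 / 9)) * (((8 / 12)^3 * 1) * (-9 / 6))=32 / 13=2.46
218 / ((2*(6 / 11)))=1199 / 6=199.83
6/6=1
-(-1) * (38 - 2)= 36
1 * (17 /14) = 17 /14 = 1.21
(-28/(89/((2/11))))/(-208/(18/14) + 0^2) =9/25454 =0.00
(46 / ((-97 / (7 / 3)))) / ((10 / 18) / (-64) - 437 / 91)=5625984 / 24460199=0.23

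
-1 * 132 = -132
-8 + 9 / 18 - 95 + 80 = -45 / 2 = -22.50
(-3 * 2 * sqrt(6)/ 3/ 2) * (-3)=3 * sqrt(6)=7.35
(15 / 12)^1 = 5 / 4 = 1.25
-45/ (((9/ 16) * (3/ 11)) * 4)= -220/ 3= -73.33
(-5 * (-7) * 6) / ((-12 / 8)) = -140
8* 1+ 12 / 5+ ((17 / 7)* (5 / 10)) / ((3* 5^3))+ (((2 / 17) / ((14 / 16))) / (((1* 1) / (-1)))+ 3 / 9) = 45059 / 4250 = 10.60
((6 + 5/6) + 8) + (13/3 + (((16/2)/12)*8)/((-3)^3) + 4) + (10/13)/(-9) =48193/2106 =22.88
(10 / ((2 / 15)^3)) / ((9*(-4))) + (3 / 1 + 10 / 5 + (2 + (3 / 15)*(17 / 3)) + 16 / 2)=-24253 / 240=-101.05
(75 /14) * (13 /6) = 325 /28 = 11.61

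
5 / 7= 0.71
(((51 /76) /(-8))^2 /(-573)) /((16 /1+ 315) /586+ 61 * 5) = -4981 /123948524032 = -0.00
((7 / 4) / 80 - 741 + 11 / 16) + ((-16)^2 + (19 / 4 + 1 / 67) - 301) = -16734471 / 21440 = -780.53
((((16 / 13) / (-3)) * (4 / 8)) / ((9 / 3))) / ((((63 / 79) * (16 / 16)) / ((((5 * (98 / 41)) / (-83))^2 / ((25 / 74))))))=-64165696 / 12194170677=-0.01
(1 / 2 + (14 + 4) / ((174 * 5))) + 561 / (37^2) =369409 / 397010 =0.93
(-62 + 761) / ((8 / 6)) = 2097 / 4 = 524.25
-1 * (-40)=40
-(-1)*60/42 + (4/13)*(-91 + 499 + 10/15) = 127.17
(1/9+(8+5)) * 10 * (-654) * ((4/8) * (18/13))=-771720/13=-59363.08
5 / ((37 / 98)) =13.24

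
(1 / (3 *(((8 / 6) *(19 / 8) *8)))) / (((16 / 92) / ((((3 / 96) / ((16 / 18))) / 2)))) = 207 / 155648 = 0.00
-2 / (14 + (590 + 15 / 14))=-0.00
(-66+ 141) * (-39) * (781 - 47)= -2146950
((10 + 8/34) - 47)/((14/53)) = -33125/238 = -139.18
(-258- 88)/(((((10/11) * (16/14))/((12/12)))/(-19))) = 253099/40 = 6327.48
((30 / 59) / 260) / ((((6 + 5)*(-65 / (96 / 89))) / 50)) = -1440 / 9761609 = -0.00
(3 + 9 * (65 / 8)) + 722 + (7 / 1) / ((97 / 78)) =623713 / 776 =803.75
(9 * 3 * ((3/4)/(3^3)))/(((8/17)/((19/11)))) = 969/352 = 2.75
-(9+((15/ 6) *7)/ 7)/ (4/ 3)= -8.62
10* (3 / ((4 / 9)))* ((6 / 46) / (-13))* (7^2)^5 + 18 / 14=-800817325533 / 4186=-191308486.75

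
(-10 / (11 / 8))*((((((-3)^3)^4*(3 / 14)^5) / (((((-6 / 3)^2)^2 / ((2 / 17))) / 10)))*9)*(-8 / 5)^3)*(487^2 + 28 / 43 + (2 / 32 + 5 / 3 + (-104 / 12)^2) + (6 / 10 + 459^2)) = 7163587554794779572 / 3378627175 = 2120265771.79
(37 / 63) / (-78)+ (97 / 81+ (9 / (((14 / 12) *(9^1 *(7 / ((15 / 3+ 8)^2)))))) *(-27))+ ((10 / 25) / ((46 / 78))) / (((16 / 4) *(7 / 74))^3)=-90551613119 / 166142340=-545.02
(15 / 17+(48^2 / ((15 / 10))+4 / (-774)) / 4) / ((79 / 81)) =45578385 / 115498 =394.62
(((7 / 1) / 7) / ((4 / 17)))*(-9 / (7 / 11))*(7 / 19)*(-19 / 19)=1683 / 76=22.14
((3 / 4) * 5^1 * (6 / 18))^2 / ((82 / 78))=975 / 656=1.49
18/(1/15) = 270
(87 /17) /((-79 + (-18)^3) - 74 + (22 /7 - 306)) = -609 /748255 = -0.00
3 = 3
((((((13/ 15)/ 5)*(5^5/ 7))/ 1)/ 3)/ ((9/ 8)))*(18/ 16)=1625/ 63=25.79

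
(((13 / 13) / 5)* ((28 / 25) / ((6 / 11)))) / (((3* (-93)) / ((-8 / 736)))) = 77 / 4812750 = 0.00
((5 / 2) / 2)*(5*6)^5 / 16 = 3796875 / 2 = 1898437.50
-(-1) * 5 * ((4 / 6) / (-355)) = -0.01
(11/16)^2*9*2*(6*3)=9801/64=153.14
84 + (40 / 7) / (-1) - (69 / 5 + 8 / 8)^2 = -24632 / 175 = -140.75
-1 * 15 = -15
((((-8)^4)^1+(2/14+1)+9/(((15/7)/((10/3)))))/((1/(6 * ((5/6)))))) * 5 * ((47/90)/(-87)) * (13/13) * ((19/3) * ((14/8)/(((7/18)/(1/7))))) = -64246885/25578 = -2511.80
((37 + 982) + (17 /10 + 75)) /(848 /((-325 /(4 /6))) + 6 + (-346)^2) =2136615 /233454508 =0.01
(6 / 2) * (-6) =-18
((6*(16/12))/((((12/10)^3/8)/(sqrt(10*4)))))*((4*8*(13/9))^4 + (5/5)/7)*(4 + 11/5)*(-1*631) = -1640296735317917200*sqrt(10)/1240029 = -4183026140632.98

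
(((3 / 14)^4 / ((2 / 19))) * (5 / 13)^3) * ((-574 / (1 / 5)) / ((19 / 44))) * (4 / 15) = -1522125 / 753571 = -2.02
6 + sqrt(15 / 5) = 7.73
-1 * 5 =-5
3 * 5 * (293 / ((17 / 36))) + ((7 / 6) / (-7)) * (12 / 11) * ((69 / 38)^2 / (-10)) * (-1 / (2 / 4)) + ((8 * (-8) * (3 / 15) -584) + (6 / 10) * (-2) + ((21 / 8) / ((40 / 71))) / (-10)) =1881225236023 / 216022400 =8708.47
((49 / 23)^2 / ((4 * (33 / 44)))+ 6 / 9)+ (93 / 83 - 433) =-18866835 / 43907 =-429.70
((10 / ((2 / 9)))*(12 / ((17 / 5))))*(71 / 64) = 47925 / 272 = 176.19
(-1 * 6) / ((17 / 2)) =-12 / 17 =-0.71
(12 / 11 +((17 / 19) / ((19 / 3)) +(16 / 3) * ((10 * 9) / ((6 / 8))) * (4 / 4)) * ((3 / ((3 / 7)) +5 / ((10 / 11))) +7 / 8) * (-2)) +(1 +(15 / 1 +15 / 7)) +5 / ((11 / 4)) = -1901618025 / 111188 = -17102.73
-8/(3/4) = -32/3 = -10.67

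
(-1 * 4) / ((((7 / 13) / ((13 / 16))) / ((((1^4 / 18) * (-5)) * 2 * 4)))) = 845 / 63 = 13.41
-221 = -221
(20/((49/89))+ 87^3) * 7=32268427/7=4609775.29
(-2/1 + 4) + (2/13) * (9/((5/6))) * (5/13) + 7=1629/169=9.64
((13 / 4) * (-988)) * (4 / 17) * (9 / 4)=-28899 / 17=-1699.94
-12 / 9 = -4 / 3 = -1.33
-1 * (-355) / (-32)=-355 / 32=-11.09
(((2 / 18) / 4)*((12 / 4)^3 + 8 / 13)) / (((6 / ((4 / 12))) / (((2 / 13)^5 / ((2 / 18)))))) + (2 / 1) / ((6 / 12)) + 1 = 217207841 / 43441281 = 5.00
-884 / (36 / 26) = -5746 / 9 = -638.44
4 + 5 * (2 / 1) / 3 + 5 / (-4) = 73 / 12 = 6.08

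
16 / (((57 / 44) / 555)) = 130240 / 19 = 6854.74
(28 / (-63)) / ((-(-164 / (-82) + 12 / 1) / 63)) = 2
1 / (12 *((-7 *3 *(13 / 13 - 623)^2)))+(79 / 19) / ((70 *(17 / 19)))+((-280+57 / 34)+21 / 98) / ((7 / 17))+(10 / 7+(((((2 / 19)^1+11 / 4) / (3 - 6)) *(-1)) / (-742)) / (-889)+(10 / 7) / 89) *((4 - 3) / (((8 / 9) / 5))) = -1762169844069842081881 / 2641079446058168640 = -667.22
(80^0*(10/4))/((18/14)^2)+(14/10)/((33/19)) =20657/8910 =2.32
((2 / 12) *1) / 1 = 1 / 6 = 0.17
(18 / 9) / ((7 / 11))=22 / 7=3.14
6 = 6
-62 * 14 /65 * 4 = -3472 /65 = -53.42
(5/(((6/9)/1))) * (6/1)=45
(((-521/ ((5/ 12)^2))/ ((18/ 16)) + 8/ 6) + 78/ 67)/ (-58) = 6695869/ 145725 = 45.95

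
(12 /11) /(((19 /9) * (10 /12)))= 0.62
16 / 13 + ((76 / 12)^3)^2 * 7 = 4281186835 / 9477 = 451744.94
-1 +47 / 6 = 41 / 6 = 6.83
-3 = -3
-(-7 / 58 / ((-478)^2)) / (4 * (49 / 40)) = 5 / 46382252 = 0.00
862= 862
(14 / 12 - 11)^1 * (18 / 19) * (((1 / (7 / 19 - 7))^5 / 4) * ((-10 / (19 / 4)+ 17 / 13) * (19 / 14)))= -1514720983 / 7706600568576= -0.00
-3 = -3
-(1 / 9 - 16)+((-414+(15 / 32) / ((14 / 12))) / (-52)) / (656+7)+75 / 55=2199902291 / 127423296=17.26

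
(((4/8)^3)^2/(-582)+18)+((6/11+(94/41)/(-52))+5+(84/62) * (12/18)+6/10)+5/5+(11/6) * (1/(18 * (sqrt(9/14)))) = 11 * sqrt(14)/324+880246117987/33849678720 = 26.13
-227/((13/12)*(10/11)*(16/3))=-22473/520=-43.22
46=46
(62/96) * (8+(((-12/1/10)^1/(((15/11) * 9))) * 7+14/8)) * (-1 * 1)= -5.85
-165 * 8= -1320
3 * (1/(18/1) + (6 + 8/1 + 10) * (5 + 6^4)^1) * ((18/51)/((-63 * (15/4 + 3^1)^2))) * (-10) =115.18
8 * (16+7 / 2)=156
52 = 52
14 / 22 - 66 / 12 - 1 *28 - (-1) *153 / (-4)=-71.11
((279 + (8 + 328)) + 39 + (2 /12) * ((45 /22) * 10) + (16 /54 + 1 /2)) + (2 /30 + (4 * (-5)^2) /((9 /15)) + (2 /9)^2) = 3675322 /4455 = 824.99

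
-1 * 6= -6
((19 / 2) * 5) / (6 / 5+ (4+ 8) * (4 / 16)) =475 / 42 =11.31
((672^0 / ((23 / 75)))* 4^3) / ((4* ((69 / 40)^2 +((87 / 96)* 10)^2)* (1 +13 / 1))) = 3840000 / 87691709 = 0.04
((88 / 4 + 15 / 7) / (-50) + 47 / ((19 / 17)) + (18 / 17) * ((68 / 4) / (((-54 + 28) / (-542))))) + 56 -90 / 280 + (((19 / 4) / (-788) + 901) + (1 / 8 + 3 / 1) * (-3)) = 185851816707 / 136245200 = 1364.10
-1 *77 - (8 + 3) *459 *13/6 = -22033/2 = -11016.50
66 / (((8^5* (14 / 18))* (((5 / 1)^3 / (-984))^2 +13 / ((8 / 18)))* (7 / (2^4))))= 4493313 / 22216296592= 0.00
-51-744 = -795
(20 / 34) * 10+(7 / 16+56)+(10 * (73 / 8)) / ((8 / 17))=256.23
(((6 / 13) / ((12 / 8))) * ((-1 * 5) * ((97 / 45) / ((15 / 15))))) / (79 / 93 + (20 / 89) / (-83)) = -88850836 / 22686807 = -3.92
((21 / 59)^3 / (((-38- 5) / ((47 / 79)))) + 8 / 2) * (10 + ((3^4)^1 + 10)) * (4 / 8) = 281815713085 / 1395344926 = 201.97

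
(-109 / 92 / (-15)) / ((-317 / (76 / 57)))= -109 / 328095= -0.00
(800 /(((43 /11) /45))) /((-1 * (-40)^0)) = -396000 /43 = -9209.30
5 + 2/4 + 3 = 17/2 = 8.50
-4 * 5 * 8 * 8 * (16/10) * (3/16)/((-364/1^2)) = 96/91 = 1.05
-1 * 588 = -588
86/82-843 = -34520/41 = -841.95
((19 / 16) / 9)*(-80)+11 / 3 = -62 / 9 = -6.89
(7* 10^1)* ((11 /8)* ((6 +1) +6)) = 5005 /4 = 1251.25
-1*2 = -2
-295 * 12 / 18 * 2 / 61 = -1180 / 183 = -6.45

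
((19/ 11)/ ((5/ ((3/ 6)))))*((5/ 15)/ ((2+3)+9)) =19/ 4620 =0.00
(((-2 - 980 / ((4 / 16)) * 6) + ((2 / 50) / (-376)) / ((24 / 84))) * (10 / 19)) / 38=-442213607 / 1357360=-325.79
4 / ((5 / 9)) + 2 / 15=22 / 3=7.33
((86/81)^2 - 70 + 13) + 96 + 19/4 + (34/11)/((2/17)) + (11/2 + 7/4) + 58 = 136.40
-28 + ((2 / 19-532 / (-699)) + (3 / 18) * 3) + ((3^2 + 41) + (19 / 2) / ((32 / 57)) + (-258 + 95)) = -122.71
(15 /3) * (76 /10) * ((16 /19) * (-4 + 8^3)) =16256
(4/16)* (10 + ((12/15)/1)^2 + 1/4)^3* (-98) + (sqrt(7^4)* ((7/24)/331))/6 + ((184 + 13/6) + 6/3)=-187395731027899/5958000000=-31452.79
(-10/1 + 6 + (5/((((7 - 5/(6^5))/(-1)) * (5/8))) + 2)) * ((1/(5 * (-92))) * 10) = 0.07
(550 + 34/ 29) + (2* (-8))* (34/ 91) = 1438768/ 2639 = 545.19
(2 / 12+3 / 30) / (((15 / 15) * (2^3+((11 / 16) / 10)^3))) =3276800 / 98307993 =0.03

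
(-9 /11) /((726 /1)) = -3 /2662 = -0.00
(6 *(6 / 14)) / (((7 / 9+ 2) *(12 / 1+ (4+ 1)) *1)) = 162 / 2975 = 0.05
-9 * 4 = -36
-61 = -61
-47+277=230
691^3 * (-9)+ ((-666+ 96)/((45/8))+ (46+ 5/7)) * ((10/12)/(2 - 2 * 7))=-4489814954833/1512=-2969454335.21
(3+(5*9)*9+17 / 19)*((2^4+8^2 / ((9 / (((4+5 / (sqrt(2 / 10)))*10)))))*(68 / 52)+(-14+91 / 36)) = 35558713 / 228+422633600*sqrt(5) / 2223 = 581077.33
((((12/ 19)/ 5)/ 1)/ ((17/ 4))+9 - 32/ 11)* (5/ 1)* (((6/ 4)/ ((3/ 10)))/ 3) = 51.01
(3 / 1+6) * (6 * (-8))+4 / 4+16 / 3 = -1277 / 3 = -425.67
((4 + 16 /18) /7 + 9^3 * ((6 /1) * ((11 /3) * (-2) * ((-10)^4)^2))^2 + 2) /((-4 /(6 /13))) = -1628473846153846153846.46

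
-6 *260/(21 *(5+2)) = -520/49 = -10.61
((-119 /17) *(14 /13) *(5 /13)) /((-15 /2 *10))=98 /2535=0.04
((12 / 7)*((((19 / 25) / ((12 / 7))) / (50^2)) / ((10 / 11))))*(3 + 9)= 627 / 156250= 0.00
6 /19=0.32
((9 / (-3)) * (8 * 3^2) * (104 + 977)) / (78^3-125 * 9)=-25944 / 52603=-0.49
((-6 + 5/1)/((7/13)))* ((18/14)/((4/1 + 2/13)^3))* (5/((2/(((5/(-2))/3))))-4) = 2084953/10287648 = 0.20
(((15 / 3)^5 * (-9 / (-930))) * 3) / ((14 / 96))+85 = 153445 / 217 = 707.12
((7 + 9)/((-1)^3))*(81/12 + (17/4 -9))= -32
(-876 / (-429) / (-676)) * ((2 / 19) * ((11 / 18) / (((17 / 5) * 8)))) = -365 / 51093432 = -0.00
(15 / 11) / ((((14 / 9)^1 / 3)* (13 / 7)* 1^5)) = 405 / 286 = 1.42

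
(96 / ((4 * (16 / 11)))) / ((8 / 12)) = 24.75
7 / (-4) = -7 / 4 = -1.75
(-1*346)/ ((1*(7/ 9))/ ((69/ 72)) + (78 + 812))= -11937/ 30733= -0.39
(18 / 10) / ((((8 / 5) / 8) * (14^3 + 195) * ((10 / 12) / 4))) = 216 / 14695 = 0.01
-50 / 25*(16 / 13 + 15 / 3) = -162 / 13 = -12.46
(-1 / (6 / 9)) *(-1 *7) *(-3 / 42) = -3 / 4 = -0.75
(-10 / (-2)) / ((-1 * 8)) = -5 / 8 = -0.62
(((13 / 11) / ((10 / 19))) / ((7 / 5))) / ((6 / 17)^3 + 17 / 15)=18202665 / 13361194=1.36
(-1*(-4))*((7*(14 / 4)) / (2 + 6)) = 49 / 4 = 12.25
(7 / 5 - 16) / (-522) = 73 / 2610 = 0.03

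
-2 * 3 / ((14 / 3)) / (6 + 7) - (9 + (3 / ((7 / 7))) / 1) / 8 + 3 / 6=-100 / 91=-1.10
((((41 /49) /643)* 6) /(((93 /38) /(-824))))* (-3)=7702752 /976717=7.89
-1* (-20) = 20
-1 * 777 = -777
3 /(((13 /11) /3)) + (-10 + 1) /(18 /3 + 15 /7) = 1608 /247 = 6.51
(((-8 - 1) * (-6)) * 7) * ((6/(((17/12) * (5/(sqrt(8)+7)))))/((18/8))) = 1398.64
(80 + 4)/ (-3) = -28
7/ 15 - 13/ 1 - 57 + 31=-578/ 15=-38.53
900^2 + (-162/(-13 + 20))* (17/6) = 5669541/7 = 809934.43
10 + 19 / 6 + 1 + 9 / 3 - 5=73 / 6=12.17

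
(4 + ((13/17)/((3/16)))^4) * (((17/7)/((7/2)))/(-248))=-474708625/604490607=-0.79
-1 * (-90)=90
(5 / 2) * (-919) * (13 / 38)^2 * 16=-1553110 / 361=-4302.24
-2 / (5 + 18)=-2 / 23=-0.09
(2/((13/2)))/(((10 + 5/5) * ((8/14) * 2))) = 7/286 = 0.02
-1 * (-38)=38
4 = 4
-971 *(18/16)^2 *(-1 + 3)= -78651/32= -2457.84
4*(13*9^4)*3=1023516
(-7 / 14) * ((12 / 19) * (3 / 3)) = -6 / 19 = -0.32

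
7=7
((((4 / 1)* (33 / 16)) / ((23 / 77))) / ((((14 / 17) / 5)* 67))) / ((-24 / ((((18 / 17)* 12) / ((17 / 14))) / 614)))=-0.00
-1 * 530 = -530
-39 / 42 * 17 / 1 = -221 / 14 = -15.79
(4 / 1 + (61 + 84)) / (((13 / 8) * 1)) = 1192 / 13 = 91.69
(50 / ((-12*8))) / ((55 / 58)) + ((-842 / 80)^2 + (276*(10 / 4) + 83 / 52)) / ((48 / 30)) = 550144789 / 1098240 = 500.93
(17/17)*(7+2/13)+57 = 834/13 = 64.15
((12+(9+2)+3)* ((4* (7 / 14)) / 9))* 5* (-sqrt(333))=-260* sqrt(37) / 3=-527.17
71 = 71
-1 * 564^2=-318096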